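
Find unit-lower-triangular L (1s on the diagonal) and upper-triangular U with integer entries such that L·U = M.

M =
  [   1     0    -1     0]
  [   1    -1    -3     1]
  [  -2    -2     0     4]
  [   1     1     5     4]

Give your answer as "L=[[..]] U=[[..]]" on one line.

  r1 -= 1·r0 → [0,-1,-2,1]
  r2 -= -2·r0 → [0,-2,-2,4]
  r3 -= 1·r0 → [0,1,6,4]
  r2 -= 2·r1 → [0,0,2,2]
  r3 -= -1·r1 → [0,0,4,5]
  r3 -= 2·r2 → [0,0,0,1]

L=[[1,0,0,0],[1,1,0,0],[-2,2,1,0],[1,-1,2,1]] U=[[1,0,-1,0],[0,-1,-2,1],[0,0,2,2],[0,0,0,1]]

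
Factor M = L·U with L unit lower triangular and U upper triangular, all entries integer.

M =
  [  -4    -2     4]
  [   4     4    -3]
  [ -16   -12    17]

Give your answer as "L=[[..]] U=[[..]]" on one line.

L=[[1,0,0],[-1,1,0],[4,-2,1]] U=[[-4,-2,4],[0,2,1],[0,0,3]]

  row1 -= -1·row0 → [0,2,1]
  row2 -= 4·row0 → [0,-4,1]
  row2 -= -2·row1 → [0,0,3]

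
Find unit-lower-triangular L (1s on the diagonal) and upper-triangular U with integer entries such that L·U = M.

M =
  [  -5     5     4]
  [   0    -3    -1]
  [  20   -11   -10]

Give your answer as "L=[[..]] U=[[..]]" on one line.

L=[[1,0,0],[0,1,0],[-4,-3,1]] U=[[-5,5,4],[0,-3,-1],[0,0,3]]

  R1 -= 0·R0 → [0,-3,-1]
  R2 -= -4·R0 → [0,9,6]
  R2 -= -3·R1 → [0,0,3]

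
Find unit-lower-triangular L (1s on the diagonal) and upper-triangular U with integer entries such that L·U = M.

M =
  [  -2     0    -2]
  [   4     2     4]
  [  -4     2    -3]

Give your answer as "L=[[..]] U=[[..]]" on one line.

  row1 -= -2·row0 → [0,2,0]
  row2 -= 2·row0 → [0,2,1]
  row2 -= 1·row1 → [0,0,1]

L=[[1,0,0],[-2,1,0],[2,1,1]] U=[[-2,0,-2],[0,2,0],[0,0,1]]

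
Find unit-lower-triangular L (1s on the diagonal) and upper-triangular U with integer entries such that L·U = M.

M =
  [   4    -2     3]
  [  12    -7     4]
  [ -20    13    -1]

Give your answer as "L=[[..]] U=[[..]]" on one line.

  R1 -= 3·R0 → [0,-1,-5]
  R2 -= -5·R0 → [0,3,14]
  R2 -= -3·R1 → [0,0,-1]

L=[[1,0,0],[3,1,0],[-5,-3,1]] U=[[4,-2,3],[0,-1,-5],[0,0,-1]]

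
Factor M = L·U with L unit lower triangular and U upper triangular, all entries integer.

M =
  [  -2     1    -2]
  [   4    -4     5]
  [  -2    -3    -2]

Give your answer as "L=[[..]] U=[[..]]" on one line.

L=[[1,0,0],[-2,1,0],[1,2,1]] U=[[-2,1,-2],[0,-2,1],[0,0,-2]]

  R1 -= -2·R0 → [0,-2,1]
  R2 -= 1·R0 → [0,-4,0]
  R2 -= 2·R1 → [0,0,-2]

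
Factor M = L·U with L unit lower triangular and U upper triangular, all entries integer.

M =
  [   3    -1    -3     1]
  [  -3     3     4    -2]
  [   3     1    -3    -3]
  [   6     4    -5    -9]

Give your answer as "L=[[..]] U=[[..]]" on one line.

  r1 -= -1·r0 → [0,2,1,-1]
  r2 -= 1·r0 → [0,2,0,-4]
  r3 -= 2·r0 → [0,6,1,-11]
  r2 -= 1·r1 → [0,0,-1,-3]
  r3 -= 3·r1 → [0,0,-2,-8]
  r3 -= 2·r2 → [0,0,0,-2]

L=[[1,0,0,0],[-1,1,0,0],[1,1,1,0],[2,3,2,1]] U=[[3,-1,-3,1],[0,2,1,-1],[0,0,-1,-3],[0,0,0,-2]]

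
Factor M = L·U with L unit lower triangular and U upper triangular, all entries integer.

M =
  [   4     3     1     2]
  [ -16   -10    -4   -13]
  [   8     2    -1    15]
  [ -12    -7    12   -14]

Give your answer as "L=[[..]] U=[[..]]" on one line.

L=[[1,0,0,0],[-4,1,0,0],[2,-2,1,0],[-3,1,-5,1]] U=[[4,3,1,2],[0,2,0,-5],[0,0,-3,1],[0,0,0,2]]

  r1 -= -4·r0 → [0,2,0,-5]
  r2 -= 2·r0 → [0,-4,-3,11]
  r3 -= -3·r0 → [0,2,15,-8]
  r2 -= -2·r1 → [0,0,-3,1]
  r3 -= 1·r1 → [0,0,15,-3]
  r3 -= -5·r2 → [0,0,0,2]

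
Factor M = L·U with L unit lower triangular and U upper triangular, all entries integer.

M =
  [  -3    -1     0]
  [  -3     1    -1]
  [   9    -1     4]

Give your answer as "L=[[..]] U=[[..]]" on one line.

L=[[1,0,0],[1,1,0],[-3,-2,1]] U=[[-3,-1,0],[0,2,-1],[0,0,2]]

  row1 -= 1·row0 → [0,2,-1]
  row2 -= -3·row0 → [0,-4,4]
  row2 -= -2·row1 → [0,0,2]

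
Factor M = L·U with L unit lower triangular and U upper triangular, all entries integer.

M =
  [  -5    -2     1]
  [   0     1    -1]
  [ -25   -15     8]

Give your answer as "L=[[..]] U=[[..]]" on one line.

L=[[1,0,0],[0,1,0],[5,-5,1]] U=[[-5,-2,1],[0,1,-1],[0,0,-2]]

  row1 -= 0·row0 → [0,1,-1]
  row2 -= 5·row0 → [0,-5,3]
  row2 -= -5·row1 → [0,0,-2]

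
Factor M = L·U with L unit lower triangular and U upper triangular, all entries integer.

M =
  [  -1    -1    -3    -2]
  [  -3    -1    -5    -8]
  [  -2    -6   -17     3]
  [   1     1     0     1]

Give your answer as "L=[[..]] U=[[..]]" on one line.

L=[[1,0,0,0],[3,1,0,0],[2,-2,1,0],[-1,0,1,1]] U=[[-1,-1,-3,-2],[0,2,4,-2],[0,0,-3,3],[0,0,0,-4]]

  row1 -= 3·row0 → [0,2,4,-2]
  row2 -= 2·row0 → [0,-4,-11,7]
  row3 -= -1·row0 → [0,0,-3,-1]
  row2 -= -2·row1 → [0,0,-3,3]
  row3 -= 0·row1 → [0,0,-3,-1]
  row3 -= 1·row2 → [0,0,0,-4]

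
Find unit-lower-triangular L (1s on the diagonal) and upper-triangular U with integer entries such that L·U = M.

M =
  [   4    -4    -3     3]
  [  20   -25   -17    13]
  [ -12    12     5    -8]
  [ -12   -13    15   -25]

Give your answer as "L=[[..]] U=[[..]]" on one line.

  R1 -= 5·R0 → [0,-5,-2,-2]
  R2 -= -3·R0 → [0,0,-4,1]
  R3 -= -3·R0 → [0,-25,6,-16]
  R2 -= 0·R1 → [0,0,-4,1]
  R3 -= 5·R1 → [0,0,16,-6]
  R3 -= -4·R2 → [0,0,0,-2]

L=[[1,0,0,0],[5,1,0,0],[-3,0,1,0],[-3,5,-4,1]] U=[[4,-4,-3,3],[0,-5,-2,-2],[0,0,-4,1],[0,0,0,-2]]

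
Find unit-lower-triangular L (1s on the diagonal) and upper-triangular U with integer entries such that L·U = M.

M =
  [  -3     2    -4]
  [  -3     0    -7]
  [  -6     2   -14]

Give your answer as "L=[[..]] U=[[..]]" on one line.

  r1 -= 1·r0 → [0,-2,-3]
  r2 -= 2·r0 → [0,-2,-6]
  r2 -= 1·r1 → [0,0,-3]

L=[[1,0,0],[1,1,0],[2,1,1]] U=[[-3,2,-4],[0,-2,-3],[0,0,-3]]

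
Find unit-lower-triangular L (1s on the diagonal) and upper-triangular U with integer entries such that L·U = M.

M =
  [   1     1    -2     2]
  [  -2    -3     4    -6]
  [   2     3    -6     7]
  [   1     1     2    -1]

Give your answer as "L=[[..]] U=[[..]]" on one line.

  r1 -= -2·r0 → [0,-1,0,-2]
  r2 -= 2·r0 → [0,1,-2,3]
  r3 -= 1·r0 → [0,0,4,-3]
  r2 -= -1·r1 → [0,0,-2,1]
  r3 -= 0·r1 → [0,0,4,-3]
  r3 -= -2·r2 → [0,0,0,-1]

L=[[1,0,0,0],[-2,1,0,0],[2,-1,1,0],[1,0,-2,1]] U=[[1,1,-2,2],[0,-1,0,-2],[0,0,-2,1],[0,0,0,-1]]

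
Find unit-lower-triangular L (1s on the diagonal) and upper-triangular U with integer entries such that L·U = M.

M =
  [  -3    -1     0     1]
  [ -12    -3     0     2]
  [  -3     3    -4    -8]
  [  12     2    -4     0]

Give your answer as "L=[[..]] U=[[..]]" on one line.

L=[[1,0,0,0],[4,1,0,0],[1,4,1,0],[-4,-2,1,1]] U=[[-3,-1,0,1],[0,1,0,-2],[0,0,-4,-1],[0,0,0,1]]

  R1 -= 4·R0 → [0,1,0,-2]
  R2 -= 1·R0 → [0,4,-4,-9]
  R3 -= -4·R0 → [0,-2,-4,4]
  R2 -= 4·R1 → [0,0,-4,-1]
  R3 -= -2·R1 → [0,0,-4,0]
  R3 -= 1·R2 → [0,0,0,1]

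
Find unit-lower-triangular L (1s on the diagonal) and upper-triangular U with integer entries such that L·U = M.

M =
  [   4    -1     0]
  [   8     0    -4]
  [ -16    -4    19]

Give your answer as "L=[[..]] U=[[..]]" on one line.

L=[[1,0,0],[2,1,0],[-4,-4,1]] U=[[4,-1,0],[0,2,-4],[0,0,3]]

  R1 -= 2·R0 → [0,2,-4]
  R2 -= -4·R0 → [0,-8,19]
  R2 -= -4·R1 → [0,0,3]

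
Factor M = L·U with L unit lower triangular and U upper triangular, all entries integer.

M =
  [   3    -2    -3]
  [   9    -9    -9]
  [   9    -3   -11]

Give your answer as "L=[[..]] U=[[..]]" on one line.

L=[[1,0,0],[3,1,0],[3,-1,1]] U=[[3,-2,-3],[0,-3,0],[0,0,-2]]

  r1 -= 3·r0 → [0,-3,0]
  r2 -= 3·r0 → [0,3,-2]
  r2 -= -1·r1 → [0,0,-2]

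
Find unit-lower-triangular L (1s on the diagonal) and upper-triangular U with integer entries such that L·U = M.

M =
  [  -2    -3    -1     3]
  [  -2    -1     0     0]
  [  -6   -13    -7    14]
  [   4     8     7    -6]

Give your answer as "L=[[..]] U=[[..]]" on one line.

L=[[1,0,0,0],[1,1,0,0],[3,-2,1,0],[-2,1,-2,1]] U=[[-2,-3,-1,3],[0,2,1,-3],[0,0,-2,-1],[0,0,0,1]]

  R1 -= 1·R0 → [0,2,1,-3]
  R2 -= 3·R0 → [0,-4,-4,5]
  R3 -= -2·R0 → [0,2,5,0]
  R2 -= -2·R1 → [0,0,-2,-1]
  R3 -= 1·R1 → [0,0,4,3]
  R3 -= -2·R2 → [0,0,0,1]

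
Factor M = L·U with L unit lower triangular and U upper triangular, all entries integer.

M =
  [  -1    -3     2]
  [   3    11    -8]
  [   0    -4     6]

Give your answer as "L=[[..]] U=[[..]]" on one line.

  R1 -= -3·R0 → [0,2,-2]
  R2 -= 0·R0 → [0,-4,6]
  R2 -= -2·R1 → [0,0,2]

L=[[1,0,0],[-3,1,0],[0,-2,1]] U=[[-1,-3,2],[0,2,-2],[0,0,2]]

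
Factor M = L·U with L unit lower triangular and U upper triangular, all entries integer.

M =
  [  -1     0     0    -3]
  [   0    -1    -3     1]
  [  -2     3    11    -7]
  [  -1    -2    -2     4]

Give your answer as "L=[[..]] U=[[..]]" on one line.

  r1 -= 0·r0 → [0,-1,-3,1]
  r2 -= 2·r0 → [0,3,11,-1]
  r3 -= 1·r0 → [0,-2,-2,7]
  r2 -= -3·r1 → [0,0,2,2]
  r3 -= 2·r1 → [0,0,4,5]
  r3 -= 2·r2 → [0,0,0,1]

L=[[1,0,0,0],[0,1,0,0],[2,-3,1,0],[1,2,2,1]] U=[[-1,0,0,-3],[0,-1,-3,1],[0,0,2,2],[0,0,0,1]]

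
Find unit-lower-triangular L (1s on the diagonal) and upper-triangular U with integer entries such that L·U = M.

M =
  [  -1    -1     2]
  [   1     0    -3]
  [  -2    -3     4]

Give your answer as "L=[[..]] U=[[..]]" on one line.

  row1 -= -1·row0 → [0,-1,-1]
  row2 -= 2·row0 → [0,-1,0]
  row2 -= 1·row1 → [0,0,1]

L=[[1,0,0],[-1,1,0],[2,1,1]] U=[[-1,-1,2],[0,-1,-1],[0,0,1]]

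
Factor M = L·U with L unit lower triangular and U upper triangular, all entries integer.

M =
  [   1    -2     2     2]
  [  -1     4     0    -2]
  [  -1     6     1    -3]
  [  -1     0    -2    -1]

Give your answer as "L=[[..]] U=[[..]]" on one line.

  r1 -= -1·r0 → [0,2,2,0]
  r2 -= -1·r0 → [0,4,3,-1]
  r3 -= -1·r0 → [0,-2,0,1]
  r2 -= 2·r1 → [0,0,-1,-1]
  r3 -= -1·r1 → [0,0,2,1]
  r3 -= -2·r2 → [0,0,0,-1]

L=[[1,0,0,0],[-1,1,0,0],[-1,2,1,0],[-1,-1,-2,1]] U=[[1,-2,2,2],[0,2,2,0],[0,0,-1,-1],[0,0,0,-1]]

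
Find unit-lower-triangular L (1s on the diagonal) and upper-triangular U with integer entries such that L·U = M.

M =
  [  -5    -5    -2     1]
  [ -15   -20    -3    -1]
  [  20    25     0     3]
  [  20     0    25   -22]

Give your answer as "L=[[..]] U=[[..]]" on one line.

  R1 -= 3·R0 → [0,-5,3,-4]
  R2 -= -4·R0 → [0,5,-8,7]
  R3 -= -4·R0 → [0,-20,17,-18]
  R2 -= -1·R1 → [0,0,-5,3]
  R3 -= 4·R1 → [0,0,5,-2]
  R3 -= -1·R2 → [0,0,0,1]

L=[[1,0,0,0],[3,1,0,0],[-4,-1,1,0],[-4,4,-1,1]] U=[[-5,-5,-2,1],[0,-5,3,-4],[0,0,-5,3],[0,0,0,1]]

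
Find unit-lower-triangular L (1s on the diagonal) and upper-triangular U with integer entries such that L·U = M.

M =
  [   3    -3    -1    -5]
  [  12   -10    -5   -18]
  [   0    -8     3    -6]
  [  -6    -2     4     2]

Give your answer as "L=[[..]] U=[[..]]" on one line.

L=[[1,0,0,0],[4,1,0,0],[0,-4,1,0],[-2,-4,2,1]] U=[[3,-3,-1,-5],[0,2,-1,2],[0,0,-1,2],[0,0,0,-4]]

  r1 -= 4·r0 → [0,2,-1,2]
  r2 -= 0·r0 → [0,-8,3,-6]
  r3 -= -2·r0 → [0,-8,2,-8]
  r2 -= -4·r1 → [0,0,-1,2]
  r3 -= -4·r1 → [0,0,-2,0]
  r3 -= 2·r2 → [0,0,0,-4]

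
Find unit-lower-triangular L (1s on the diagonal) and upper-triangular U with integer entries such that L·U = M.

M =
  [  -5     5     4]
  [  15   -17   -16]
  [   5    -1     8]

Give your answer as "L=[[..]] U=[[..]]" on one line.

  r1 -= -3·r0 → [0,-2,-4]
  r2 -= -1·r0 → [0,4,12]
  r2 -= -2·r1 → [0,0,4]

L=[[1,0,0],[-3,1,0],[-1,-2,1]] U=[[-5,5,4],[0,-2,-4],[0,0,4]]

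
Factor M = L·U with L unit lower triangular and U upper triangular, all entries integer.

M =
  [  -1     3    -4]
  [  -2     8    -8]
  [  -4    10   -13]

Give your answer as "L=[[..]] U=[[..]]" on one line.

L=[[1,0,0],[2,1,0],[4,-1,1]] U=[[-1,3,-4],[0,2,0],[0,0,3]]

  row1 -= 2·row0 → [0,2,0]
  row2 -= 4·row0 → [0,-2,3]
  row2 -= -1·row1 → [0,0,3]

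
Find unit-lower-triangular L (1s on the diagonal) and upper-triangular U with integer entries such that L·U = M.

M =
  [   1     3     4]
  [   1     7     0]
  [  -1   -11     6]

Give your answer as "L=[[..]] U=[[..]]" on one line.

  R1 -= 1·R0 → [0,4,-4]
  R2 -= -1·R0 → [0,-8,10]
  R2 -= -2·R1 → [0,0,2]

L=[[1,0,0],[1,1,0],[-1,-2,1]] U=[[1,3,4],[0,4,-4],[0,0,2]]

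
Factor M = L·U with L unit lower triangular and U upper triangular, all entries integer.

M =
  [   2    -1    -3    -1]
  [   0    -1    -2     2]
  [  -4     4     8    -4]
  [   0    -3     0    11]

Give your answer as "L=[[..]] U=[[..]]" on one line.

L=[[1,0,0,0],[0,1,0,0],[-2,-2,1,0],[0,3,-3,1]] U=[[2,-1,-3,-1],[0,-1,-2,2],[0,0,-2,-2],[0,0,0,-1]]

  row1 -= 0·row0 → [0,-1,-2,2]
  row2 -= -2·row0 → [0,2,2,-6]
  row3 -= 0·row0 → [0,-3,0,11]
  row2 -= -2·row1 → [0,0,-2,-2]
  row3 -= 3·row1 → [0,0,6,5]
  row3 -= -3·row2 → [0,0,0,-1]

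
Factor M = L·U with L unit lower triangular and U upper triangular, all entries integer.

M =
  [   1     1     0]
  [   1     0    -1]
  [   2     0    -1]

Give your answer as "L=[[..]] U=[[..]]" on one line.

  r1 -= 1·r0 → [0,-1,-1]
  r2 -= 2·r0 → [0,-2,-1]
  r2 -= 2·r1 → [0,0,1]

L=[[1,0,0],[1,1,0],[2,2,1]] U=[[1,1,0],[0,-1,-1],[0,0,1]]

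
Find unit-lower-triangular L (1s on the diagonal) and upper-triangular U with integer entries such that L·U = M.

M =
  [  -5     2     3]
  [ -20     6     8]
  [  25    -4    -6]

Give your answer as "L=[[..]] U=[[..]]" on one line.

L=[[1,0,0],[4,1,0],[-5,-3,1]] U=[[-5,2,3],[0,-2,-4],[0,0,-3]]

  R1 -= 4·R0 → [0,-2,-4]
  R2 -= -5·R0 → [0,6,9]
  R2 -= -3·R1 → [0,0,-3]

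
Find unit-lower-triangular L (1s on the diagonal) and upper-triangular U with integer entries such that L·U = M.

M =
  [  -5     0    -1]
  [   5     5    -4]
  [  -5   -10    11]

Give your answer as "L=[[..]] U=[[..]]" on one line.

  r1 -= -1·r0 → [0,5,-5]
  r2 -= 1·r0 → [0,-10,12]
  r2 -= -2·r1 → [0,0,2]

L=[[1,0,0],[-1,1,0],[1,-2,1]] U=[[-5,0,-1],[0,5,-5],[0,0,2]]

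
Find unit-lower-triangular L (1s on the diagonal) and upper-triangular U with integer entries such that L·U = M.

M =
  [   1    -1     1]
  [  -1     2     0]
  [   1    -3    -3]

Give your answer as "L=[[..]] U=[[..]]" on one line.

  R1 -= -1·R0 → [0,1,1]
  R2 -= 1·R0 → [0,-2,-4]
  R2 -= -2·R1 → [0,0,-2]

L=[[1,0,0],[-1,1,0],[1,-2,1]] U=[[1,-1,1],[0,1,1],[0,0,-2]]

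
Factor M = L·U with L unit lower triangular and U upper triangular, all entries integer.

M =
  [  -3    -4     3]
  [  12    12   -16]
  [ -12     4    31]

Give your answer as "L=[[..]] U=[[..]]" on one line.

L=[[1,0,0],[-4,1,0],[4,-5,1]] U=[[-3,-4,3],[0,-4,-4],[0,0,-1]]

  row1 -= -4·row0 → [0,-4,-4]
  row2 -= 4·row0 → [0,20,19]
  row2 -= -5·row1 → [0,0,-1]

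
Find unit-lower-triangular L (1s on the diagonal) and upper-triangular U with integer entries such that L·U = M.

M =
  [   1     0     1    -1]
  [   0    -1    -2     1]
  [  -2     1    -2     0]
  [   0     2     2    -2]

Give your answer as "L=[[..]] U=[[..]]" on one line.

L=[[1,0,0,0],[0,1,0,0],[-2,-1,1,0],[0,-2,1,1]] U=[[1,0,1,-1],[0,-1,-2,1],[0,0,-2,-1],[0,0,0,1]]

  r1 -= 0·r0 → [0,-1,-2,1]
  r2 -= -2·r0 → [0,1,0,-2]
  r3 -= 0·r0 → [0,2,2,-2]
  r2 -= -1·r1 → [0,0,-2,-1]
  r3 -= -2·r1 → [0,0,-2,0]
  r3 -= 1·r2 → [0,0,0,1]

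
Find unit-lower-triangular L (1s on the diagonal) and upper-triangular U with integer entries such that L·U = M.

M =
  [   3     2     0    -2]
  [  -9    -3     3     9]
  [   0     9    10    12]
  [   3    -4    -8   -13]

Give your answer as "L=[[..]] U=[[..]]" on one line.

  r1 -= -3·r0 → [0,3,3,3]
  r2 -= 0·r0 → [0,9,10,12]
  r3 -= 1·r0 → [0,-6,-8,-11]
  r2 -= 3·r1 → [0,0,1,3]
  r3 -= -2·r1 → [0,0,-2,-5]
  r3 -= -2·r2 → [0,0,0,1]

L=[[1,0,0,0],[-3,1,0,0],[0,3,1,0],[1,-2,-2,1]] U=[[3,2,0,-2],[0,3,3,3],[0,0,1,3],[0,0,0,1]]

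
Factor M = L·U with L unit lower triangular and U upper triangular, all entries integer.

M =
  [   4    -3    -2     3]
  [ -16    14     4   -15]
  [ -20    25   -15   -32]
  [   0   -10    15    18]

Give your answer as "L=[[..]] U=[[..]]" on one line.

L=[[1,0,0,0],[-4,1,0,0],[-5,5,1,0],[0,-5,1,1]] U=[[4,-3,-2,3],[0,2,-4,-3],[0,0,-5,-2],[0,0,0,5]]

  row1 -= -4·row0 → [0,2,-4,-3]
  row2 -= -5·row0 → [0,10,-25,-17]
  row3 -= 0·row0 → [0,-10,15,18]
  row2 -= 5·row1 → [0,0,-5,-2]
  row3 -= -5·row1 → [0,0,-5,3]
  row3 -= 1·row2 → [0,0,0,5]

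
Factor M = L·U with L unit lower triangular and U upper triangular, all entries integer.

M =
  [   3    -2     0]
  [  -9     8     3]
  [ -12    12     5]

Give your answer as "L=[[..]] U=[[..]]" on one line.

  row1 -= -3·row0 → [0,2,3]
  row2 -= -4·row0 → [0,4,5]
  row2 -= 2·row1 → [0,0,-1]

L=[[1,0,0],[-3,1,0],[-4,2,1]] U=[[3,-2,0],[0,2,3],[0,0,-1]]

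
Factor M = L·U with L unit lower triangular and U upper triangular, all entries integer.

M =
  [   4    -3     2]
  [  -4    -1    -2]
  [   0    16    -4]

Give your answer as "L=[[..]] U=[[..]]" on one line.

  row1 -= -1·row0 → [0,-4,0]
  row2 -= 0·row0 → [0,16,-4]
  row2 -= -4·row1 → [0,0,-4]

L=[[1,0,0],[-1,1,0],[0,-4,1]] U=[[4,-3,2],[0,-4,0],[0,0,-4]]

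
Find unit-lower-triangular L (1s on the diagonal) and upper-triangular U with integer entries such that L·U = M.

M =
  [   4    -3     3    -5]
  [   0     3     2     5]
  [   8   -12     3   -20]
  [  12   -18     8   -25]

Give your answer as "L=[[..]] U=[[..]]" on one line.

  R1 -= 0·R0 → [0,3,2,5]
  R2 -= 2·R0 → [0,-6,-3,-10]
  R3 -= 3·R0 → [0,-9,-1,-10]
  R2 -= -2·R1 → [0,0,1,0]
  R3 -= -3·R1 → [0,0,5,5]
  R3 -= 5·R2 → [0,0,0,5]

L=[[1,0,0,0],[0,1,0,0],[2,-2,1,0],[3,-3,5,1]] U=[[4,-3,3,-5],[0,3,2,5],[0,0,1,0],[0,0,0,5]]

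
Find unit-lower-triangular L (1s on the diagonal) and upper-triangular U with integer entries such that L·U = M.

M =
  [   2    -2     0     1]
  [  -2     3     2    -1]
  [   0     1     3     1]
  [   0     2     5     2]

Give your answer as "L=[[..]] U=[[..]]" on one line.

L=[[1,0,0,0],[-1,1,0,0],[0,1,1,0],[0,2,1,1]] U=[[2,-2,0,1],[0,1,2,0],[0,0,1,1],[0,0,0,1]]

  r1 -= -1·r0 → [0,1,2,0]
  r2 -= 0·r0 → [0,1,3,1]
  r3 -= 0·r0 → [0,2,5,2]
  r2 -= 1·r1 → [0,0,1,1]
  r3 -= 2·r1 → [0,0,1,2]
  r3 -= 1·r2 → [0,0,0,1]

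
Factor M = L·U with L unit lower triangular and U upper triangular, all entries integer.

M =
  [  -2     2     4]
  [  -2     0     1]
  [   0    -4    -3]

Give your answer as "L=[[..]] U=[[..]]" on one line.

L=[[1,0,0],[1,1,0],[0,2,1]] U=[[-2,2,4],[0,-2,-3],[0,0,3]]

  R1 -= 1·R0 → [0,-2,-3]
  R2 -= 0·R0 → [0,-4,-3]
  R2 -= 2·R1 → [0,0,3]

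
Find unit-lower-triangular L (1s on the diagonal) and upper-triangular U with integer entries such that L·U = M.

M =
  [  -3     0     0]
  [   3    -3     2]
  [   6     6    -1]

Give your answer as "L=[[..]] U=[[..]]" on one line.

  R1 -= -1·R0 → [0,-3,2]
  R2 -= -2·R0 → [0,6,-1]
  R2 -= -2·R1 → [0,0,3]

L=[[1,0,0],[-1,1,0],[-2,-2,1]] U=[[-3,0,0],[0,-3,2],[0,0,3]]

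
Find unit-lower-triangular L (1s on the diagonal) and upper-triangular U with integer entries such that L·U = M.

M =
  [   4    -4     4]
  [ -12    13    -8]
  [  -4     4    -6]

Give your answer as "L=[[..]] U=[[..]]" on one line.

  row1 -= -3·row0 → [0,1,4]
  row2 -= -1·row0 → [0,0,-2]
  row2 -= 0·row1 → [0,0,-2]

L=[[1,0,0],[-3,1,0],[-1,0,1]] U=[[4,-4,4],[0,1,4],[0,0,-2]]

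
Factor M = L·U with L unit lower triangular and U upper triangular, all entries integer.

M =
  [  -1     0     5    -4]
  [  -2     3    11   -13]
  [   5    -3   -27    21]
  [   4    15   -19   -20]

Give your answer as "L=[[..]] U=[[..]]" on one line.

  row1 -= 2·row0 → [0,3,1,-5]
  row2 -= -5·row0 → [0,-3,-2,1]
  row3 -= -4·row0 → [0,15,1,-36]
  row2 -= -1·row1 → [0,0,-1,-4]
  row3 -= 5·row1 → [0,0,-4,-11]
  row3 -= 4·row2 → [0,0,0,5]

L=[[1,0,0,0],[2,1,0,0],[-5,-1,1,0],[-4,5,4,1]] U=[[-1,0,5,-4],[0,3,1,-5],[0,0,-1,-4],[0,0,0,5]]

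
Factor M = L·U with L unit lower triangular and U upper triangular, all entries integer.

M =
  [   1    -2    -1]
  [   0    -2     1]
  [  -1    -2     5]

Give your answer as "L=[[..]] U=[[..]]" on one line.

L=[[1,0,0],[0,1,0],[-1,2,1]] U=[[1,-2,-1],[0,-2,1],[0,0,2]]

  R1 -= 0·R0 → [0,-2,1]
  R2 -= -1·R0 → [0,-4,4]
  R2 -= 2·R1 → [0,0,2]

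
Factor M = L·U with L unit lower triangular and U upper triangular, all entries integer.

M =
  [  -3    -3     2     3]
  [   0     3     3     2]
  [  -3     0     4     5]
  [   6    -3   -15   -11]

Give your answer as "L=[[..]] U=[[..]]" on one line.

  R1 -= 0·R0 → [0,3,3,2]
  R2 -= 1·R0 → [0,3,2,2]
  R3 -= -2·R0 → [0,-9,-11,-5]
  R2 -= 1·R1 → [0,0,-1,0]
  R3 -= -3·R1 → [0,0,-2,1]
  R3 -= 2·R2 → [0,0,0,1]

L=[[1,0,0,0],[0,1,0,0],[1,1,1,0],[-2,-3,2,1]] U=[[-3,-3,2,3],[0,3,3,2],[0,0,-1,0],[0,0,0,1]]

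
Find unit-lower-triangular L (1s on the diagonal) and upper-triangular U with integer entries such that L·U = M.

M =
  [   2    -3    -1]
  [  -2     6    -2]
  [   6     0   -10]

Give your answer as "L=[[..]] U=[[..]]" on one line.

  r1 -= -1·r0 → [0,3,-3]
  r2 -= 3·r0 → [0,9,-7]
  r2 -= 3·r1 → [0,0,2]

L=[[1,0,0],[-1,1,0],[3,3,1]] U=[[2,-3,-1],[0,3,-3],[0,0,2]]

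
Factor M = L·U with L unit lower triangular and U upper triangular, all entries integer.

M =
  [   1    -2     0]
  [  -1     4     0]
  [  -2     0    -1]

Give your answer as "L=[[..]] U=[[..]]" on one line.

  r1 -= -1·r0 → [0,2,0]
  r2 -= -2·r0 → [0,-4,-1]
  r2 -= -2·r1 → [0,0,-1]

L=[[1,0,0],[-1,1,0],[-2,-2,1]] U=[[1,-2,0],[0,2,0],[0,0,-1]]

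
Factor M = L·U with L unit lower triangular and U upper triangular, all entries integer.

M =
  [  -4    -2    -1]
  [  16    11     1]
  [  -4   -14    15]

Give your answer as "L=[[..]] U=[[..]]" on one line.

L=[[1,0,0],[-4,1,0],[1,-4,1]] U=[[-4,-2,-1],[0,3,-3],[0,0,4]]

  r1 -= -4·r0 → [0,3,-3]
  r2 -= 1·r0 → [0,-12,16]
  r2 -= -4·r1 → [0,0,4]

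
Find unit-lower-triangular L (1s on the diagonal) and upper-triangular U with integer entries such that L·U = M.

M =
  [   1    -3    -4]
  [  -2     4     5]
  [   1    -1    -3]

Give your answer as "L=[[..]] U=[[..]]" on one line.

  row1 -= -2·row0 → [0,-2,-3]
  row2 -= 1·row0 → [0,2,1]
  row2 -= -1·row1 → [0,0,-2]

L=[[1,0,0],[-2,1,0],[1,-1,1]] U=[[1,-3,-4],[0,-2,-3],[0,0,-2]]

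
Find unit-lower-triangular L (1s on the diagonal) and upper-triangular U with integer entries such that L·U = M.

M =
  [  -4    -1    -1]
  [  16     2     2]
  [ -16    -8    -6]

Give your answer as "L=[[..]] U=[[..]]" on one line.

L=[[1,0,0],[-4,1,0],[4,2,1]] U=[[-4,-1,-1],[0,-2,-2],[0,0,2]]

  r1 -= -4·r0 → [0,-2,-2]
  r2 -= 4·r0 → [0,-4,-2]
  r2 -= 2·r1 → [0,0,2]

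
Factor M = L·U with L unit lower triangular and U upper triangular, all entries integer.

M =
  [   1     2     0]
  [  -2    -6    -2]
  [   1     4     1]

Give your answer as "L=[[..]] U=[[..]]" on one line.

  R1 -= -2·R0 → [0,-2,-2]
  R2 -= 1·R0 → [0,2,1]
  R2 -= -1·R1 → [0,0,-1]

L=[[1,0,0],[-2,1,0],[1,-1,1]] U=[[1,2,0],[0,-2,-2],[0,0,-1]]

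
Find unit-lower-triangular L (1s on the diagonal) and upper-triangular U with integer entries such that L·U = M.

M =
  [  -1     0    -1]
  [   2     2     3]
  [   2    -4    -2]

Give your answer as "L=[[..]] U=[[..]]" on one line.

L=[[1,0,0],[-2,1,0],[-2,-2,1]] U=[[-1,0,-1],[0,2,1],[0,0,-2]]

  R1 -= -2·R0 → [0,2,1]
  R2 -= -2·R0 → [0,-4,-4]
  R2 -= -2·R1 → [0,0,-2]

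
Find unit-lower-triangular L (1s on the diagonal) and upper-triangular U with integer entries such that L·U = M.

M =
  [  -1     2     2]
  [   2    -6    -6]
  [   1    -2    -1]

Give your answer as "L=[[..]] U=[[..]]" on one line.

  row1 -= -2·row0 → [0,-2,-2]
  row2 -= -1·row0 → [0,0,1]
  row2 -= 0·row1 → [0,0,1]

L=[[1,0,0],[-2,1,0],[-1,0,1]] U=[[-1,2,2],[0,-2,-2],[0,0,1]]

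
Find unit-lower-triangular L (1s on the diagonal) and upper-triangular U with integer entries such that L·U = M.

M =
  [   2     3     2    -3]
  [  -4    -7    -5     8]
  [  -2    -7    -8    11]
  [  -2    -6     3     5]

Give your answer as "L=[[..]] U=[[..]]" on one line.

  r1 -= -2·r0 → [0,-1,-1,2]
  r2 -= -1·r0 → [0,-4,-6,8]
  r3 -= -1·r0 → [0,-3,5,2]
  r2 -= 4·r1 → [0,0,-2,0]
  r3 -= 3·r1 → [0,0,8,-4]
  r3 -= -4·r2 → [0,0,0,-4]

L=[[1,0,0,0],[-2,1,0,0],[-1,4,1,0],[-1,3,-4,1]] U=[[2,3,2,-3],[0,-1,-1,2],[0,0,-2,0],[0,0,0,-4]]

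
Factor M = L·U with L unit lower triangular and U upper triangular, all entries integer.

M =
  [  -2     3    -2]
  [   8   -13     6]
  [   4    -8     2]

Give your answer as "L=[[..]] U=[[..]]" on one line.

L=[[1,0,0],[-4,1,0],[-2,2,1]] U=[[-2,3,-2],[0,-1,-2],[0,0,2]]

  r1 -= -4·r0 → [0,-1,-2]
  r2 -= -2·r0 → [0,-2,-2]
  r2 -= 2·r1 → [0,0,2]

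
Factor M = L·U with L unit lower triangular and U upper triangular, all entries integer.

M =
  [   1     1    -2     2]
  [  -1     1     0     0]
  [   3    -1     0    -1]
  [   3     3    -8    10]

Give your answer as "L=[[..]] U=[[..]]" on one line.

L=[[1,0,0,0],[-1,1,0,0],[3,-2,1,0],[3,0,-1,1]] U=[[1,1,-2,2],[0,2,-2,2],[0,0,2,-3],[0,0,0,1]]

  R1 -= -1·R0 → [0,2,-2,2]
  R2 -= 3·R0 → [0,-4,6,-7]
  R3 -= 3·R0 → [0,0,-2,4]
  R2 -= -2·R1 → [0,0,2,-3]
  R3 -= 0·R1 → [0,0,-2,4]
  R3 -= -1·R2 → [0,0,0,1]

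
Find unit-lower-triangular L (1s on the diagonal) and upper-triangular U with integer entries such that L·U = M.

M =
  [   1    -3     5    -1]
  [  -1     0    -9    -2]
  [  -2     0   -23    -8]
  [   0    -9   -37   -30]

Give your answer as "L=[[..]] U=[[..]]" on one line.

  r1 -= -1·r0 → [0,-3,-4,-3]
  r2 -= -2·r0 → [0,-6,-13,-10]
  r3 -= 0·r0 → [0,-9,-37,-30]
  r2 -= 2·r1 → [0,0,-5,-4]
  r3 -= 3·r1 → [0,0,-25,-21]
  r3 -= 5·r2 → [0,0,0,-1]

L=[[1,0,0,0],[-1,1,0,0],[-2,2,1,0],[0,3,5,1]] U=[[1,-3,5,-1],[0,-3,-4,-3],[0,0,-5,-4],[0,0,0,-1]]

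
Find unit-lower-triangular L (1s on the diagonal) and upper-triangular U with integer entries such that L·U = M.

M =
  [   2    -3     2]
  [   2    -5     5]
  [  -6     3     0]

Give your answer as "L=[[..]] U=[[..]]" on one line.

L=[[1,0,0],[1,1,0],[-3,3,1]] U=[[2,-3,2],[0,-2,3],[0,0,-3]]

  row1 -= 1·row0 → [0,-2,3]
  row2 -= -3·row0 → [0,-6,6]
  row2 -= 3·row1 → [0,0,-3]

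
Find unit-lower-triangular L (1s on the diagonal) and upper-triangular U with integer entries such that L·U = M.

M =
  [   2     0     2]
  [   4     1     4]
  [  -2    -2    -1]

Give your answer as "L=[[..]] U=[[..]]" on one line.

  r1 -= 2·r0 → [0,1,0]
  r2 -= -1·r0 → [0,-2,1]
  r2 -= -2·r1 → [0,0,1]

L=[[1,0,0],[2,1,0],[-1,-2,1]] U=[[2,0,2],[0,1,0],[0,0,1]]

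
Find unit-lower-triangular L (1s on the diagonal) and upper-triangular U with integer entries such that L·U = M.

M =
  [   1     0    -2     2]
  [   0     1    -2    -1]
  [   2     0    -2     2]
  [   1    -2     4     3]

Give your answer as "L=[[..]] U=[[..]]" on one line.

  row1 -= 0·row0 → [0,1,-2,-1]
  row2 -= 2·row0 → [0,0,2,-2]
  row3 -= 1·row0 → [0,-2,6,1]
  row2 -= 0·row1 → [0,0,2,-2]
  row3 -= -2·row1 → [0,0,2,-1]
  row3 -= 1·row2 → [0,0,0,1]

L=[[1,0,0,0],[0,1,0,0],[2,0,1,0],[1,-2,1,1]] U=[[1,0,-2,2],[0,1,-2,-1],[0,0,2,-2],[0,0,0,1]]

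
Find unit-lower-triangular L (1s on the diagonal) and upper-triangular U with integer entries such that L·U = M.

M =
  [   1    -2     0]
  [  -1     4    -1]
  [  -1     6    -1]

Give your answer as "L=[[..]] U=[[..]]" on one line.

  R1 -= -1·R0 → [0,2,-1]
  R2 -= -1·R0 → [0,4,-1]
  R2 -= 2·R1 → [0,0,1]

L=[[1,0,0],[-1,1,0],[-1,2,1]] U=[[1,-2,0],[0,2,-1],[0,0,1]]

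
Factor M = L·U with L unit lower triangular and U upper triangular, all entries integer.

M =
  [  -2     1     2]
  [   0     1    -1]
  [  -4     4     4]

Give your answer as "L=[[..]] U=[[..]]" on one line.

  R1 -= 0·R0 → [0,1,-1]
  R2 -= 2·R0 → [0,2,0]
  R2 -= 2·R1 → [0,0,2]

L=[[1,0,0],[0,1,0],[2,2,1]] U=[[-2,1,2],[0,1,-1],[0,0,2]]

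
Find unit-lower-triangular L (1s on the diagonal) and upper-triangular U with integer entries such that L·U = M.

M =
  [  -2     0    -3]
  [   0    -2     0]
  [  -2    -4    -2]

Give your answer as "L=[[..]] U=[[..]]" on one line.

  R1 -= 0·R0 → [0,-2,0]
  R2 -= 1·R0 → [0,-4,1]
  R2 -= 2·R1 → [0,0,1]

L=[[1,0,0],[0,1,0],[1,2,1]] U=[[-2,0,-3],[0,-2,0],[0,0,1]]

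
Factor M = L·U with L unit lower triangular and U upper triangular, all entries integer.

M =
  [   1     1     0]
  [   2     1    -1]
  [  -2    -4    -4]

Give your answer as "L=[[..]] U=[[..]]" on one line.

L=[[1,0,0],[2,1,0],[-2,2,1]] U=[[1,1,0],[0,-1,-1],[0,0,-2]]

  row1 -= 2·row0 → [0,-1,-1]
  row2 -= -2·row0 → [0,-2,-4]
  row2 -= 2·row1 → [0,0,-2]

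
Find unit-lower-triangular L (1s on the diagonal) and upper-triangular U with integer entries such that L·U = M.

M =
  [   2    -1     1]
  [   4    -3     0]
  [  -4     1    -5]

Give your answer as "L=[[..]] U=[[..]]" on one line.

L=[[1,0,0],[2,1,0],[-2,1,1]] U=[[2,-1,1],[0,-1,-2],[0,0,-1]]

  R1 -= 2·R0 → [0,-1,-2]
  R2 -= -2·R0 → [0,-1,-3]
  R2 -= 1·R1 → [0,0,-1]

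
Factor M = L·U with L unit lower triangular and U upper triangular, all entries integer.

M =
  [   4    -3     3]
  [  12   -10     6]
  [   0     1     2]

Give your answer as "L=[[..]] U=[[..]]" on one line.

  r1 -= 3·r0 → [0,-1,-3]
  r2 -= 0·r0 → [0,1,2]
  r2 -= -1·r1 → [0,0,-1]

L=[[1,0,0],[3,1,0],[0,-1,1]] U=[[4,-3,3],[0,-1,-3],[0,0,-1]]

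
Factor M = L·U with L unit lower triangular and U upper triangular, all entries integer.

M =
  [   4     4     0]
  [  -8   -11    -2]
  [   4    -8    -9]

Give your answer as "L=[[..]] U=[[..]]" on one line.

L=[[1,0,0],[-2,1,0],[1,4,1]] U=[[4,4,0],[0,-3,-2],[0,0,-1]]

  row1 -= -2·row0 → [0,-3,-2]
  row2 -= 1·row0 → [0,-12,-9]
  row2 -= 4·row1 → [0,0,-1]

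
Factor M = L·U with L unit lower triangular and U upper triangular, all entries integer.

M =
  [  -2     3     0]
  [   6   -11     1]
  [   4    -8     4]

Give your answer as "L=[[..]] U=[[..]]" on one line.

  row1 -= -3·row0 → [0,-2,1]
  row2 -= -2·row0 → [0,-2,4]
  row2 -= 1·row1 → [0,0,3]

L=[[1,0,0],[-3,1,0],[-2,1,1]] U=[[-2,3,0],[0,-2,1],[0,0,3]]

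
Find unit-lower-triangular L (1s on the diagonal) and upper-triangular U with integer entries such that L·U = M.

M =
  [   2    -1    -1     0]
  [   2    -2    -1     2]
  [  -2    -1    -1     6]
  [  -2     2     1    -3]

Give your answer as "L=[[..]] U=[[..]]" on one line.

L=[[1,0,0,0],[1,1,0,0],[-1,2,1,0],[-1,-1,0,1]] U=[[2,-1,-1,0],[0,-1,0,2],[0,0,-2,2],[0,0,0,-1]]

  row1 -= 1·row0 → [0,-1,0,2]
  row2 -= -1·row0 → [0,-2,-2,6]
  row3 -= -1·row0 → [0,1,0,-3]
  row2 -= 2·row1 → [0,0,-2,2]
  row3 -= -1·row1 → [0,0,0,-1]
  row3 -= 0·row2 → [0,0,0,-1]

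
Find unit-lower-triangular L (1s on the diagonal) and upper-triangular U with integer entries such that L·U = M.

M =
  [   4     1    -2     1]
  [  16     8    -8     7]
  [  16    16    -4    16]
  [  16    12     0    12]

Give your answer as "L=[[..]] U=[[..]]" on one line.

  r1 -= 4·r0 → [0,4,0,3]
  r2 -= 4·r0 → [0,12,4,12]
  r3 -= 4·r0 → [0,8,8,8]
  r2 -= 3·r1 → [0,0,4,3]
  r3 -= 2·r1 → [0,0,8,2]
  r3 -= 2·r2 → [0,0,0,-4]

L=[[1,0,0,0],[4,1,0,0],[4,3,1,0],[4,2,2,1]] U=[[4,1,-2,1],[0,4,0,3],[0,0,4,3],[0,0,0,-4]]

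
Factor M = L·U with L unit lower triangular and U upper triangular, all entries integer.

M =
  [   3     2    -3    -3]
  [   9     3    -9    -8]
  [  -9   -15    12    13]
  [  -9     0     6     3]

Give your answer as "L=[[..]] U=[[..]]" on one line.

L=[[1,0,0,0],[3,1,0,0],[-3,3,1,0],[-3,-2,-1,1]] U=[[3,2,-3,-3],[0,-3,0,1],[0,0,3,1],[0,0,0,-3]]

  row1 -= 3·row0 → [0,-3,0,1]
  row2 -= -3·row0 → [0,-9,3,4]
  row3 -= -3·row0 → [0,6,-3,-6]
  row2 -= 3·row1 → [0,0,3,1]
  row3 -= -2·row1 → [0,0,-3,-4]
  row3 -= -1·row2 → [0,0,0,-3]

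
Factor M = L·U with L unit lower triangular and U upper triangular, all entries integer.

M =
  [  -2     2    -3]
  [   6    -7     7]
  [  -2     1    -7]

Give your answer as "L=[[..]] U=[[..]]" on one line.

  R1 -= -3·R0 → [0,-1,-2]
  R2 -= 1·R0 → [0,-1,-4]
  R2 -= 1·R1 → [0,0,-2]

L=[[1,0,0],[-3,1,0],[1,1,1]] U=[[-2,2,-3],[0,-1,-2],[0,0,-2]]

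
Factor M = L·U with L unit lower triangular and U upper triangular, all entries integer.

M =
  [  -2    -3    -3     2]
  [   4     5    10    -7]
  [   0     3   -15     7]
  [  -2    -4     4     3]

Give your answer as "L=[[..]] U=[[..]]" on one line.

L=[[1,0,0,0],[-2,1,0,0],[0,-3,1,0],[1,1,-1,1]] U=[[-2,-3,-3,2],[0,-1,4,-3],[0,0,-3,-2],[0,0,0,2]]

  row1 -= -2·row0 → [0,-1,4,-3]
  row2 -= 0·row0 → [0,3,-15,7]
  row3 -= 1·row0 → [0,-1,7,1]
  row2 -= -3·row1 → [0,0,-3,-2]
  row3 -= 1·row1 → [0,0,3,4]
  row3 -= -1·row2 → [0,0,0,2]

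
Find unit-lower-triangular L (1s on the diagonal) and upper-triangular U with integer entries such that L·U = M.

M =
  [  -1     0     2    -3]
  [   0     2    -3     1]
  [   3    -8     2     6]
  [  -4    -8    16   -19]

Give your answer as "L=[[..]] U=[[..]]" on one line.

L=[[1,0,0,0],[0,1,0,0],[-3,-4,1,0],[4,-4,1,1]] U=[[-1,0,2,-3],[0,2,-3,1],[0,0,-4,1],[0,0,0,-4]]

  R1 -= 0·R0 → [0,2,-3,1]
  R2 -= -3·R0 → [0,-8,8,-3]
  R3 -= 4·R0 → [0,-8,8,-7]
  R2 -= -4·R1 → [0,0,-4,1]
  R3 -= -4·R1 → [0,0,-4,-3]
  R3 -= 1·R2 → [0,0,0,-4]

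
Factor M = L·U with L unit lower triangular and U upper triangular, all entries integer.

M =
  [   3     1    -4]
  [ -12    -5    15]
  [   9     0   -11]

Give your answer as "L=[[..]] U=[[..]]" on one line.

L=[[1,0,0],[-4,1,0],[3,3,1]] U=[[3,1,-4],[0,-1,-1],[0,0,4]]

  R1 -= -4·R0 → [0,-1,-1]
  R2 -= 3·R0 → [0,-3,1]
  R2 -= 3·R1 → [0,0,4]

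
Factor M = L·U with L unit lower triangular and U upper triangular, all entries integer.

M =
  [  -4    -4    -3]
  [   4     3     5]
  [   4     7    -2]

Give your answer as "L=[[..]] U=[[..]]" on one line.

L=[[1,0,0],[-1,1,0],[-1,-3,1]] U=[[-4,-4,-3],[0,-1,2],[0,0,1]]

  R1 -= -1·R0 → [0,-1,2]
  R2 -= -1·R0 → [0,3,-5]
  R2 -= -3·R1 → [0,0,1]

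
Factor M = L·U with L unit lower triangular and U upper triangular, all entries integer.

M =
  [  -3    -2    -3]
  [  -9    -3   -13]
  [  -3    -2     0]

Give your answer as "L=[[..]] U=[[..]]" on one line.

L=[[1,0,0],[3,1,0],[1,0,1]] U=[[-3,-2,-3],[0,3,-4],[0,0,3]]

  R1 -= 3·R0 → [0,3,-4]
  R2 -= 1·R0 → [0,0,3]
  R2 -= 0·R1 → [0,0,3]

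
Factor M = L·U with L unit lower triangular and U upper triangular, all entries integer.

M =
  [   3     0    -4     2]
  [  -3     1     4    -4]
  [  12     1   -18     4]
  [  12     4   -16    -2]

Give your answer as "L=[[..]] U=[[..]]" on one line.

L=[[1,0,0,0],[-1,1,0,0],[4,1,1,0],[4,4,0,1]] U=[[3,0,-4,2],[0,1,0,-2],[0,0,-2,-2],[0,0,0,-2]]

  r1 -= -1·r0 → [0,1,0,-2]
  r2 -= 4·r0 → [0,1,-2,-4]
  r3 -= 4·r0 → [0,4,0,-10]
  r2 -= 1·r1 → [0,0,-2,-2]
  r3 -= 4·r1 → [0,0,0,-2]
  r3 -= 0·r2 → [0,0,0,-2]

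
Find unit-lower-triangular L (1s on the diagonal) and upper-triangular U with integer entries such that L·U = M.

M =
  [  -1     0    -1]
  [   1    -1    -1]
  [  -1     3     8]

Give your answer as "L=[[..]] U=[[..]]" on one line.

L=[[1,0,0],[-1,1,0],[1,-3,1]] U=[[-1,0,-1],[0,-1,-2],[0,0,3]]

  R1 -= -1·R0 → [0,-1,-2]
  R2 -= 1·R0 → [0,3,9]
  R2 -= -3·R1 → [0,0,3]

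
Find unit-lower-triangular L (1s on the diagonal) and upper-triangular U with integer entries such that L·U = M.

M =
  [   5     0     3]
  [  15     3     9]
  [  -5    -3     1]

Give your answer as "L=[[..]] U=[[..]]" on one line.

  r1 -= 3·r0 → [0,3,0]
  r2 -= -1·r0 → [0,-3,4]
  r2 -= -1·r1 → [0,0,4]

L=[[1,0,0],[3,1,0],[-1,-1,1]] U=[[5,0,3],[0,3,0],[0,0,4]]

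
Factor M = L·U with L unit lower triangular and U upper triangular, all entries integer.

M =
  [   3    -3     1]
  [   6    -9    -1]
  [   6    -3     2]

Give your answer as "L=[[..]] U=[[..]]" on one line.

  row1 -= 2·row0 → [0,-3,-3]
  row2 -= 2·row0 → [0,3,0]
  row2 -= -1·row1 → [0,0,-3]

L=[[1,0,0],[2,1,0],[2,-1,1]] U=[[3,-3,1],[0,-3,-3],[0,0,-3]]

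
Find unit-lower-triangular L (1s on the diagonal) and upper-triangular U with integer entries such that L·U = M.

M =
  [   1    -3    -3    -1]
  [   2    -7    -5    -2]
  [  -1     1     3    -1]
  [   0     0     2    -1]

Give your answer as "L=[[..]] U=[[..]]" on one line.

  r1 -= 2·r0 → [0,-1,1,0]
  r2 -= -1·r0 → [0,-2,0,-2]
  r3 -= 0·r0 → [0,0,2,-1]
  r2 -= 2·r1 → [0,0,-2,-2]
  r3 -= 0·r1 → [0,0,2,-1]
  r3 -= -1·r2 → [0,0,0,-3]

L=[[1,0,0,0],[2,1,0,0],[-1,2,1,0],[0,0,-1,1]] U=[[1,-3,-3,-1],[0,-1,1,0],[0,0,-2,-2],[0,0,0,-3]]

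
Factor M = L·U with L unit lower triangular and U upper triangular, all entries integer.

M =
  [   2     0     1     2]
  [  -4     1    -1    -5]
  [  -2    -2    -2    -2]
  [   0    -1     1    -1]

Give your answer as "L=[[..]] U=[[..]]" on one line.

  row1 -= -2·row0 → [0,1,1,-1]
  row2 -= -1·row0 → [0,-2,-1,0]
  row3 -= 0·row0 → [0,-1,1,-1]
  row2 -= -2·row1 → [0,0,1,-2]
  row3 -= -1·row1 → [0,0,2,-2]
  row3 -= 2·row2 → [0,0,0,2]

L=[[1,0,0,0],[-2,1,0,0],[-1,-2,1,0],[0,-1,2,1]] U=[[2,0,1,2],[0,1,1,-1],[0,0,1,-2],[0,0,0,2]]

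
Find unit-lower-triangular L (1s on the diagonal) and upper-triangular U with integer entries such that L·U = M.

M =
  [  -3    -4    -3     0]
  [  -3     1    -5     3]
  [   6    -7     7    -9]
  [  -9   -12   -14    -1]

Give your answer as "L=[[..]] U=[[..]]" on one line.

  R1 -= 1·R0 → [0,5,-2,3]
  R2 -= -2·R0 → [0,-15,1,-9]
  R3 -= 3·R0 → [0,0,-5,-1]
  R2 -= -3·R1 → [0,0,-5,0]
  R3 -= 0·R1 → [0,0,-5,-1]
  R3 -= 1·R2 → [0,0,0,-1]

L=[[1,0,0,0],[1,1,0,0],[-2,-3,1,0],[3,0,1,1]] U=[[-3,-4,-3,0],[0,5,-2,3],[0,0,-5,0],[0,0,0,-1]]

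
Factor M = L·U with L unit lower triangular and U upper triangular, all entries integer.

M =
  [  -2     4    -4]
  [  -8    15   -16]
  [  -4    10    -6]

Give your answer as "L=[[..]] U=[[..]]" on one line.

L=[[1,0,0],[4,1,0],[2,-2,1]] U=[[-2,4,-4],[0,-1,0],[0,0,2]]

  r1 -= 4·r0 → [0,-1,0]
  r2 -= 2·r0 → [0,2,2]
  r2 -= -2·r1 → [0,0,2]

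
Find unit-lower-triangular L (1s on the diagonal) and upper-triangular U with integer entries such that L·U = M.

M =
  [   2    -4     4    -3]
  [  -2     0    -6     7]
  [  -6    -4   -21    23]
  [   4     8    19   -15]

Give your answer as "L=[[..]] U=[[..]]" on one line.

  r1 -= -1·r0 → [0,-4,-2,4]
  r2 -= -3·r0 → [0,-16,-9,14]
  r3 -= 2·r0 → [0,16,11,-9]
  r2 -= 4·r1 → [0,0,-1,-2]
  r3 -= -4·r1 → [0,0,3,7]
  r3 -= -3·r2 → [0,0,0,1]

L=[[1,0,0,0],[-1,1,0,0],[-3,4,1,0],[2,-4,-3,1]] U=[[2,-4,4,-3],[0,-4,-2,4],[0,0,-1,-2],[0,0,0,1]]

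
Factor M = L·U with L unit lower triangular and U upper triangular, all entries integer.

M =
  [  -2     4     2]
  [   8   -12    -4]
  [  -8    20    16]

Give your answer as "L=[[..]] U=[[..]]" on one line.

  R1 -= -4·R0 → [0,4,4]
  R2 -= 4·R0 → [0,4,8]
  R2 -= 1·R1 → [0,0,4]

L=[[1,0,0],[-4,1,0],[4,1,1]] U=[[-2,4,2],[0,4,4],[0,0,4]]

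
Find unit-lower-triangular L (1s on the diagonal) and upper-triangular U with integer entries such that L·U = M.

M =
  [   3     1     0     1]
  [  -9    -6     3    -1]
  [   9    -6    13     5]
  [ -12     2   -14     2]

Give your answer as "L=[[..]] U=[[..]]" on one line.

  R1 -= -3·R0 → [0,-3,3,2]
  R2 -= 3·R0 → [0,-9,13,2]
  R3 -= -4·R0 → [0,6,-14,6]
  R2 -= 3·R1 → [0,0,4,-4]
  R3 -= -2·R1 → [0,0,-8,10]
  R3 -= -2·R2 → [0,0,0,2]

L=[[1,0,0,0],[-3,1,0,0],[3,3,1,0],[-4,-2,-2,1]] U=[[3,1,0,1],[0,-3,3,2],[0,0,4,-4],[0,0,0,2]]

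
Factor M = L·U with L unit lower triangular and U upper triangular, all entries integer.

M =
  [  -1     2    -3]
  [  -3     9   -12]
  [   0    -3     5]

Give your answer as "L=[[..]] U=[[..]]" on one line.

  R1 -= 3·R0 → [0,3,-3]
  R2 -= 0·R0 → [0,-3,5]
  R2 -= -1·R1 → [0,0,2]

L=[[1,0,0],[3,1,0],[0,-1,1]] U=[[-1,2,-3],[0,3,-3],[0,0,2]]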